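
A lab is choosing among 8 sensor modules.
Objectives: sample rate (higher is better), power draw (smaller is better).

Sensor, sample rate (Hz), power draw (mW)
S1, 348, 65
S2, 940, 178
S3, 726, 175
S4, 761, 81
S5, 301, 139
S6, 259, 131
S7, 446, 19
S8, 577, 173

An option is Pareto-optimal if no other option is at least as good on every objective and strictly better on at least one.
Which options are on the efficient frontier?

S1: dominated by S7 (sample rate 446≥348, power draw 19≤65).
S2: not dominated (best sample rate).
S3: dominated by S4 (sample rate 761≥726, power draw 81≤175).
S4: not dominated.
S5: dominated by S1 (sample rate 348≥301, power draw 65≤139).
S6: dominated by S1 (sample rate 348≥259, power draw 65≤131).
S7: not dominated (best power draw).
S8: dominated by S4 (sample rate 761≥577, power draw 81≤173).

S2, S4, S7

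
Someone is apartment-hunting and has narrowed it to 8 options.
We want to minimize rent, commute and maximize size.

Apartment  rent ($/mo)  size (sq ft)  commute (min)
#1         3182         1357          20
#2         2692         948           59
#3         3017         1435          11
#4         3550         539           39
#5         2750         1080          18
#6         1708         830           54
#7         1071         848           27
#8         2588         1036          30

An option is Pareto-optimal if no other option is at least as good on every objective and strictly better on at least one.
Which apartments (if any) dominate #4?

#1, #3, #5, #7, #8

#1: rent 3182≤3550, size 1357≥539, commute 20≤39 — dominates #4.
#3: rent 3017≤3550, size 1435≥539, commute 11≤39 — dominates #4.
#5: rent 2750≤3550, size 1080≥539, commute 18≤39 — dominates #4.
#7: rent 1071≤3550, size 848≥539, commute 27≤39 — dominates #4.
#8: rent 2588≤3550, size 1036≥539, commute 30≤39 — dominates #4.
Others (#2, #6) are each worse than #4 on at least one objective.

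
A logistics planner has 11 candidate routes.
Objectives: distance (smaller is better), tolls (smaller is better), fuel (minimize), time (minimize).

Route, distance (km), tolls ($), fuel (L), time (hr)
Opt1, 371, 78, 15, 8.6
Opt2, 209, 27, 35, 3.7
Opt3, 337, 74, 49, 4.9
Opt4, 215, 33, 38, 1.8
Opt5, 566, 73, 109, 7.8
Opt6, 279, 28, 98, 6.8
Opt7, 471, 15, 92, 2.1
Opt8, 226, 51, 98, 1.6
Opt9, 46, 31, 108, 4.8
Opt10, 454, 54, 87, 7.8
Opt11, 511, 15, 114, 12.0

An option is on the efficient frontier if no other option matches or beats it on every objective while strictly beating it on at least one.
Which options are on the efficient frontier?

Opt1: not dominated (best fuel).
Opt2: not dominated.
Opt3: dominated by Opt2 (distance 209≤337, tolls 27≤74, fuel 35≤49, time 3.7≤4.9).
Opt4: not dominated.
Opt5: dominated by Opt2 (distance 209≤566, tolls 27≤73, fuel 35≤109, time 3.7≤7.8).
Opt6: dominated by Opt2 (distance 209≤279, tolls 27≤28, fuel 35≤98, time 3.7≤6.8).
Opt7: not dominated.
Opt8: not dominated (best time).
Opt9: not dominated (best distance).
Opt10: dominated by Opt2 (distance 209≤454, tolls 27≤54, fuel 35≤87, time 3.7≤7.8).
Opt11: dominated by Opt7 (distance 471≤511, tolls 15≤15, fuel 92≤114, time 2.1≤12.0).

Opt1, Opt2, Opt4, Opt7, Opt8, Opt9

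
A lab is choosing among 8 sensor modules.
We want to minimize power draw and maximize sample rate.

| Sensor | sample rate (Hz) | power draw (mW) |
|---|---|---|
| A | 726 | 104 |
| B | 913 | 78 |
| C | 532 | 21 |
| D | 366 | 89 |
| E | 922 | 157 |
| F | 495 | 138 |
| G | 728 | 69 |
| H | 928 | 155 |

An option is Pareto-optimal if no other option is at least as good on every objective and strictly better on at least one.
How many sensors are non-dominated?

4

A: dominated by B (sample rate 913≥726, power draw 78≤104).
B: not dominated.
C: not dominated (best power draw).
D: dominated by B (sample rate 913≥366, power draw 78≤89).
E: dominated by H (sample rate 928≥922, power draw 155≤157).
F: dominated by A (sample rate 726≥495, power draw 104≤138).
G: not dominated.
H: not dominated (best sample rate).
Pareto-optimal: B, C, G, H → 4.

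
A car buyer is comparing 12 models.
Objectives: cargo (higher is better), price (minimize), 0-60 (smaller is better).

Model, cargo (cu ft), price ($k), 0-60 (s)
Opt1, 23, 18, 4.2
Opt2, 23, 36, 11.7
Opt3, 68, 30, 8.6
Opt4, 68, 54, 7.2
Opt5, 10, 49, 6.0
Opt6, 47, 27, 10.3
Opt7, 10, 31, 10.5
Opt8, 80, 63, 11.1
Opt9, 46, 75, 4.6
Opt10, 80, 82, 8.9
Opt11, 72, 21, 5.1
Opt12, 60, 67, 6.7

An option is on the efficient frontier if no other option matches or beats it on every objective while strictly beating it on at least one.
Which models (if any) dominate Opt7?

Opt1, Opt3, Opt6, Opt11

Opt1: cargo 23≥10, price 18≤31, 0-60 4.2≤10.5 — dominates Opt7.
Opt3: cargo 68≥10, price 30≤31, 0-60 8.6≤10.5 — dominates Opt7.
Opt6: cargo 47≥10, price 27≤31, 0-60 10.3≤10.5 — dominates Opt7.
Opt11: cargo 72≥10, price 21≤31, 0-60 5.1≤10.5 — dominates Opt7.
Others (Opt2, Opt4, Opt5, Opt8, Opt9, Opt10, Opt12) are each worse than Opt7 on at least one objective.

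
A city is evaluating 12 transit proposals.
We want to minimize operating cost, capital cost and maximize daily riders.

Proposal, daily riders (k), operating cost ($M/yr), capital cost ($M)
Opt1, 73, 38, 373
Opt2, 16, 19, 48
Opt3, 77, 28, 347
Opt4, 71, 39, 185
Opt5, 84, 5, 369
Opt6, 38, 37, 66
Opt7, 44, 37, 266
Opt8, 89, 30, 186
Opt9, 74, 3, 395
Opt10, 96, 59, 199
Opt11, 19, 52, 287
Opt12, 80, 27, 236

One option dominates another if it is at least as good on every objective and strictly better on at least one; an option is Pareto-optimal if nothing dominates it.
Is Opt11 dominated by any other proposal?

Yes

Opt4 vs Opt11: daily riders 71≥19, operating cost 39≤52, capital cost 185≤287 — Opt4 is at least as good on every objective and strictly better on at least one, so Opt4 dominates Opt11.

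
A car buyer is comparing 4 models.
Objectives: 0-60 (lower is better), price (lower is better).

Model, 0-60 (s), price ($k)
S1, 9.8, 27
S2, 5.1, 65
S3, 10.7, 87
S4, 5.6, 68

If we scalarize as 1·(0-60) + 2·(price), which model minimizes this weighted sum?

S1: 1·9.8 + 2·27 = 63.8
S2: 1·5.1 + 2·65 = 135.1
S3: 1·10.7 + 2·87 = 184.7
S4: 1·5.6 + 2·68 = 141.6
Lowest: S1 at 63.8.

S1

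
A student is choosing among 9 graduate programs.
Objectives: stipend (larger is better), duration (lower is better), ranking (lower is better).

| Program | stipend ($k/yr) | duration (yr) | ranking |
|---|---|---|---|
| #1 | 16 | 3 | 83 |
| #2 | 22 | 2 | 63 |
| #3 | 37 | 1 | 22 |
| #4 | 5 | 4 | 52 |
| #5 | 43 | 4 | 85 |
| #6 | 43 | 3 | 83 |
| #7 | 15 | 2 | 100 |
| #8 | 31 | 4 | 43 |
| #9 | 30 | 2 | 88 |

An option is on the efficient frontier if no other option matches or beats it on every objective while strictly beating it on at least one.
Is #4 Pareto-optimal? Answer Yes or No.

#3 vs #4: stipend 37≥5, duration 1≤4, ranking 22≤52 — #3 is at least as good on every objective and strictly better on at least one, so #3 dominates #4.

No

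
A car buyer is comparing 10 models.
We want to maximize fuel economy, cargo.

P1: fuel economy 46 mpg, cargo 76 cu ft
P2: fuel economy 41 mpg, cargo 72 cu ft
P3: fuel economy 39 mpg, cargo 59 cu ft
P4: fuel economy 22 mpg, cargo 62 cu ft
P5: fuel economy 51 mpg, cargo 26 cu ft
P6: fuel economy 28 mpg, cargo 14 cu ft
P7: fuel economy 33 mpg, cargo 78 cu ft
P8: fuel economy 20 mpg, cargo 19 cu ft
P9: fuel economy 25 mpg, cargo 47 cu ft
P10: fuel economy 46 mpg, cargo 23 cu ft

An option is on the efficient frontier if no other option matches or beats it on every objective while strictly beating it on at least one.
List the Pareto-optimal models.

P1, P5, P7

P1: not dominated.
P2: dominated by P1 (fuel economy 46≥41, cargo 76≥72).
P3: dominated by P1 (fuel economy 46≥39, cargo 76≥59).
P4: dominated by P1 (fuel economy 46≥22, cargo 76≥62).
P5: not dominated (best fuel economy).
P6: dominated by P1 (fuel economy 46≥28, cargo 76≥14).
P7: not dominated (best cargo).
P8: dominated by P1 (fuel economy 46≥20, cargo 76≥19).
P9: dominated by P1 (fuel economy 46≥25, cargo 76≥47).
P10: dominated by P1 (fuel economy 46≥46, cargo 76≥23).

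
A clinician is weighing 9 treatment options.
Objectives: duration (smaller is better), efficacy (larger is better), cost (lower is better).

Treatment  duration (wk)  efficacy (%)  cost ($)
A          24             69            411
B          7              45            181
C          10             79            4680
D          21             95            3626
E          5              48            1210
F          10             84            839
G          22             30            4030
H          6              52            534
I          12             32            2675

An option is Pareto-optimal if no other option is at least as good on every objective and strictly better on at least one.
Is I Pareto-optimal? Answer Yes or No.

No

B vs I: duration 7≤12, efficacy 45≥32, cost 181≤2675 — B is at least as good on every objective and strictly better on at least one, so B dominates I.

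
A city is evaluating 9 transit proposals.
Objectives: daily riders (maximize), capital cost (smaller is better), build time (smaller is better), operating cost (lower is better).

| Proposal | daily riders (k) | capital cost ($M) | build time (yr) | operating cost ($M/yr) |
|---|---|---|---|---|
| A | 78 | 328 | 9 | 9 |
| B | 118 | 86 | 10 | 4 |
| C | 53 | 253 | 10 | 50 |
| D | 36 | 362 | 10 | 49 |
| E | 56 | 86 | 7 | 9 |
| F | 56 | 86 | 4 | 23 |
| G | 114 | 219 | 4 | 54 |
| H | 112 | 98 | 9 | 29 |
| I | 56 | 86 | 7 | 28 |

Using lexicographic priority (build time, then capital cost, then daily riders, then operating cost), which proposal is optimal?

F

First minimize build time: best is 4, kept {F, G}.
Then minimize capital cost: best is 86, kept {F}.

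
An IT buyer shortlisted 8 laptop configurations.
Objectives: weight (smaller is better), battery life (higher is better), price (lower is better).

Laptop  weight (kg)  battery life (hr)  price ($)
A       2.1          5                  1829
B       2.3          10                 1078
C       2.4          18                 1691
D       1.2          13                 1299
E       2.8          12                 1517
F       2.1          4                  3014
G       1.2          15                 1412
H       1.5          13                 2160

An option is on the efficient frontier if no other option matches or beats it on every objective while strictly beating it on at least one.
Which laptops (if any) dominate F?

A, D, G, H

A: weight 2.1≤2.1, battery life 5≥4, price 1829≤3014 — dominates F.
D: weight 1.2≤2.1, battery life 13≥4, price 1299≤3014 — dominates F.
G: weight 1.2≤2.1, battery life 15≥4, price 1412≤3014 — dominates F.
H: weight 1.5≤2.1, battery life 13≥4, price 2160≤3014 — dominates F.
Others (B, C, E) are each worse than F on at least one objective.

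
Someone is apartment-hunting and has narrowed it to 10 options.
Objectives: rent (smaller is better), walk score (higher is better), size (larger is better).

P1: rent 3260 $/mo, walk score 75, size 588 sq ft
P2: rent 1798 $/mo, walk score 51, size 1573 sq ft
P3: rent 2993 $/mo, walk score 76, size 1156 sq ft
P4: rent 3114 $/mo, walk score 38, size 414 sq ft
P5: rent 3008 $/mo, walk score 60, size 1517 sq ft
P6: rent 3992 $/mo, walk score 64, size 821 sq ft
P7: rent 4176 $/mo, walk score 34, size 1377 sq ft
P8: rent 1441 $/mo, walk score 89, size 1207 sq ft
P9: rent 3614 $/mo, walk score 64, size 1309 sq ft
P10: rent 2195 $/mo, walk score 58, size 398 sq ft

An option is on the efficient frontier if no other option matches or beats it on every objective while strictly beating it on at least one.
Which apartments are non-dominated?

P2, P5, P8, P9

P1: dominated by P3 (rent 2993≤3260, walk score 76≥75, size 1156≥588).
P2: not dominated (best size).
P3: dominated by P8 (rent 1441≤2993, walk score 89≥76, size 1207≥1156).
P4: dominated by P2 (rent 1798≤3114, walk score 51≥38, size 1573≥414).
P5: not dominated.
P6: dominated by P3 (rent 2993≤3992, walk score 76≥64, size 1156≥821).
P7: dominated by P2 (rent 1798≤4176, walk score 51≥34, size 1573≥1377).
P8: not dominated (best rent).
P9: not dominated.
P10: dominated by P8 (rent 1441≤2195, walk score 89≥58, size 1207≥398).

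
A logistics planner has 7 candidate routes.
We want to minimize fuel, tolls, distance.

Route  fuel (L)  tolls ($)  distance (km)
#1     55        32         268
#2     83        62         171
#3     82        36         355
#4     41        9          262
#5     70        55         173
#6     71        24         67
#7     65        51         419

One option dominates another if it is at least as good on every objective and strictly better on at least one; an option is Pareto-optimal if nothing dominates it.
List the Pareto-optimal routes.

#1: dominated by #4 (fuel 41≤55, tolls 9≤32, distance 262≤268).
#2: dominated by #6 (fuel 71≤83, tolls 24≤62, distance 67≤171).
#3: dominated by #1 (fuel 55≤82, tolls 32≤36, distance 268≤355).
#4: not dominated (best fuel).
#5: not dominated.
#6: not dominated (best distance).
#7: dominated by #1 (fuel 55≤65, tolls 32≤51, distance 268≤419).

#4, #5, #6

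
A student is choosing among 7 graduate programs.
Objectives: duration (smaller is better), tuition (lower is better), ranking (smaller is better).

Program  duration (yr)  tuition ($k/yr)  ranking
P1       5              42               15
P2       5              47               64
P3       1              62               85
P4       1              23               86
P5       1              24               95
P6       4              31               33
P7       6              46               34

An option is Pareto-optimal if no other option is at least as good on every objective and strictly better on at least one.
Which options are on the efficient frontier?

P1: not dominated (best ranking).
P2: dominated by P1 (duration 5≤5, tuition 42≤47, ranking 15≤64).
P3: not dominated.
P4: not dominated (best tuition).
P5: dominated by P4 (duration 1≤1, tuition 23≤24, ranking 86≤95).
P6: not dominated.
P7: dominated by P1 (duration 5≤6, tuition 42≤46, ranking 15≤34).

P1, P3, P4, P6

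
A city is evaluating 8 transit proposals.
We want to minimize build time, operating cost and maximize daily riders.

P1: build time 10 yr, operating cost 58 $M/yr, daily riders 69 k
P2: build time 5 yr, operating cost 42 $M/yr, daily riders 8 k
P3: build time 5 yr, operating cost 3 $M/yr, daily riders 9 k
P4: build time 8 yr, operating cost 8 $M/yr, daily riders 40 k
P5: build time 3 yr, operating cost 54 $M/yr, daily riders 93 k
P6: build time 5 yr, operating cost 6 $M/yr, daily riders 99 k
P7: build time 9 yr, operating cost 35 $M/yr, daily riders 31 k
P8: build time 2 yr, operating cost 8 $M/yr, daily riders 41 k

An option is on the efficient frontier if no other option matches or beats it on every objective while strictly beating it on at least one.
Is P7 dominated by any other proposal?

P4 vs P7: build time 8≤9, operating cost 8≤35, daily riders 40≥31 — P4 is at least as good on every objective and strictly better on at least one, so P4 dominates P7.

Yes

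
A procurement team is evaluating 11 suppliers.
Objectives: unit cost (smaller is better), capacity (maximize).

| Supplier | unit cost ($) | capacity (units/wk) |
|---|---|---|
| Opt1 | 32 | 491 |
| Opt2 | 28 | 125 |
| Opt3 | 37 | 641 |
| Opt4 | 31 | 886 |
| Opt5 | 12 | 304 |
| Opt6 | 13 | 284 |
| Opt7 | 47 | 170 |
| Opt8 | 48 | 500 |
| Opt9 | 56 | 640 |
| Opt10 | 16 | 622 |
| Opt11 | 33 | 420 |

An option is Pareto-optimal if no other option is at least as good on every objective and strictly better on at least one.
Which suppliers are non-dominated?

Opt4, Opt5, Opt10

Opt1: dominated by Opt4 (unit cost 31≤32, capacity 886≥491).
Opt2: dominated by Opt5 (unit cost 12≤28, capacity 304≥125).
Opt3: dominated by Opt4 (unit cost 31≤37, capacity 886≥641).
Opt4: not dominated (best capacity).
Opt5: not dominated (best unit cost).
Opt6: dominated by Opt5 (unit cost 12≤13, capacity 304≥284).
Opt7: dominated by Opt1 (unit cost 32≤47, capacity 491≥170).
Opt8: dominated by Opt3 (unit cost 37≤48, capacity 641≥500).
Opt9: dominated by Opt3 (unit cost 37≤56, capacity 641≥640).
Opt10: not dominated.
Opt11: dominated by Opt1 (unit cost 32≤33, capacity 491≥420).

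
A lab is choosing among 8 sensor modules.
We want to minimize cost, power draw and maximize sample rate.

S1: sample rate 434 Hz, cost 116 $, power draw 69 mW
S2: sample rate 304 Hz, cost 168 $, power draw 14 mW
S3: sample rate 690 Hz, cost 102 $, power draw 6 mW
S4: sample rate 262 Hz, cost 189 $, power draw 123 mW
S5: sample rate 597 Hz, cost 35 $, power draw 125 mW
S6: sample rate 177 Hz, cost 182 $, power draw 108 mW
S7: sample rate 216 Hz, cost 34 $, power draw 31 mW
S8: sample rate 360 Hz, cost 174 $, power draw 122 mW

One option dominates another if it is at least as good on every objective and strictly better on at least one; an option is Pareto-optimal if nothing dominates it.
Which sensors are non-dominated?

S3, S5, S7

S1: dominated by S3 (sample rate 690≥434, cost 102≤116, power draw 6≤69).
S2: dominated by S3 (sample rate 690≥304, cost 102≤168, power draw 6≤14).
S3: not dominated (best sample rate).
S4: dominated by S1 (sample rate 434≥262, cost 116≤189, power draw 69≤123).
S5: not dominated.
S6: dominated by S1 (sample rate 434≥177, cost 116≤182, power draw 69≤108).
S7: not dominated (best cost).
S8: dominated by S1 (sample rate 434≥360, cost 116≤174, power draw 69≤122).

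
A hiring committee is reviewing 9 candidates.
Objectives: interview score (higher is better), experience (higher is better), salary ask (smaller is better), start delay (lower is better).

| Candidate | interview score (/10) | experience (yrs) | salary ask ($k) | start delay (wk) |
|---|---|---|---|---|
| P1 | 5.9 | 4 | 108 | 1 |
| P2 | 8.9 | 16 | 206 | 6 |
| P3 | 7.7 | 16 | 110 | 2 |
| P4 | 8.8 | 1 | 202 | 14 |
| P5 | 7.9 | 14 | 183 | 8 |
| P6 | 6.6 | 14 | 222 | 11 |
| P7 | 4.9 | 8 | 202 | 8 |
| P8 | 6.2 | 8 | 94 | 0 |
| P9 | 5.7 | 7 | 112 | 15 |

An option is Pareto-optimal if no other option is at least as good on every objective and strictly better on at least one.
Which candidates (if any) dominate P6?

P2: interview score 8.9≥6.6, experience 16≥14, salary ask 206≤222, start delay 6≤11 — dominates P6.
P3: interview score 7.7≥6.6, experience 16≥14, salary ask 110≤222, start delay 2≤11 — dominates P6.
P5: interview score 7.9≥6.6, experience 14≥14, salary ask 183≤222, start delay 8≤11 — dominates P6.
Others (P1, P4, P7, P8, P9) are each worse than P6 on at least one objective.

P2, P3, P5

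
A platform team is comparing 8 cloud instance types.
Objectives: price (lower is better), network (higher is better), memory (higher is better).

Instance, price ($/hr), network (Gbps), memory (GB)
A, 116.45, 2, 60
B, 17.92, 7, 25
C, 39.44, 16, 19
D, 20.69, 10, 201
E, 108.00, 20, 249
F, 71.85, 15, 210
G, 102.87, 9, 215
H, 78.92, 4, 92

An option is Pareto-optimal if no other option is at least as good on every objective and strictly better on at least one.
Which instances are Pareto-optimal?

B, C, D, E, F, G

A: dominated by D (price 20.69≤116.45, network 10≥2, memory 201≥60).
B: not dominated (best price).
C: not dominated.
D: not dominated.
E: not dominated (best network).
F: not dominated.
G: not dominated.
H: dominated by D (price 20.69≤78.92, network 10≥4, memory 201≥92).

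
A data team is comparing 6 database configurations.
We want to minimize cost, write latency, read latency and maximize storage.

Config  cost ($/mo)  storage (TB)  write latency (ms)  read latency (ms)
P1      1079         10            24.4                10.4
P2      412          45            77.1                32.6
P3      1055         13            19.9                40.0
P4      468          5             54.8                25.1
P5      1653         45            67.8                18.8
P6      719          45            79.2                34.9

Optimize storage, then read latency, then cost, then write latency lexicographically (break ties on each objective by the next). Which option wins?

P5

First maximize storage: best is 45, kept {P2, P5, P6}.
Then minimize read latency: best is 18.8, kept {P5}.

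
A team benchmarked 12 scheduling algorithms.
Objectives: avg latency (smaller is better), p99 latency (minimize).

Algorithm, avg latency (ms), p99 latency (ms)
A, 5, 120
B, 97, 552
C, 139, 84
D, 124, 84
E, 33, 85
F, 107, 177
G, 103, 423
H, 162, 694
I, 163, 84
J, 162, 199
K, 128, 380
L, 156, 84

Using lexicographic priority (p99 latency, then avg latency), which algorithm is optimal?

D

First minimize p99 latency: best is 84, kept {C, D, I, L}.
Then minimize avg latency: best is 124, kept {D}.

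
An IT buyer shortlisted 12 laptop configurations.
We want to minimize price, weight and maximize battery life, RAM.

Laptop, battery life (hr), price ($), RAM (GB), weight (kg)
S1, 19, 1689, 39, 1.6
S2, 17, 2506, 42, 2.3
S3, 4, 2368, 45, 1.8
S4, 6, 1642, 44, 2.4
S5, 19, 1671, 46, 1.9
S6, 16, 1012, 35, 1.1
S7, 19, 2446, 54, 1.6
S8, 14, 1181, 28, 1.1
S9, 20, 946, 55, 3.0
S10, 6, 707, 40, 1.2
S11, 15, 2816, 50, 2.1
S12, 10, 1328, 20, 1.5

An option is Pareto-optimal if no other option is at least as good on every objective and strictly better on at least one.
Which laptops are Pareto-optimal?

S1, S3, S4, S5, S6, S7, S9, S10

S1: not dominated.
S2: dominated by S5 (battery life 19≥17, price 1671≤2506, RAM 46≥42, weight 1.9≤2.3).
S3: not dominated.
S4: not dominated.
S5: not dominated.
S6: not dominated.
S7: not dominated.
S8: dominated by S6 (battery life 16≥14, price 1012≤1181, RAM 35≥28, weight 1.1≤1.1).
S9: not dominated (best battery life).
S10: not dominated (best price).
S11: dominated by S7 (battery life 19≥15, price 2446≤2816, RAM 54≥50, weight 1.6≤2.1).
S12: dominated by S6 (battery life 16≥10, price 1012≤1328, RAM 35≥20, weight 1.1≤1.5).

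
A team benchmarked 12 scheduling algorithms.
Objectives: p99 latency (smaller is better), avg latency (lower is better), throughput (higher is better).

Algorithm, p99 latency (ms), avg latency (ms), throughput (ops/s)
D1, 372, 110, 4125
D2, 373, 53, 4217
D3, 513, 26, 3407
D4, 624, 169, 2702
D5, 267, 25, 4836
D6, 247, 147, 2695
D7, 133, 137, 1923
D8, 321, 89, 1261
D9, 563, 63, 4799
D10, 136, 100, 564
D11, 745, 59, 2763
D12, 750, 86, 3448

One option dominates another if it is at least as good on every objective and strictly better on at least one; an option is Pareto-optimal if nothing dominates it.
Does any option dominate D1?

D5 vs D1: p99 latency 267≤372, avg latency 25≤110, throughput 4836≥4125 — D5 is at least as good on every objective and strictly better on at least one, so D5 dominates D1.

Yes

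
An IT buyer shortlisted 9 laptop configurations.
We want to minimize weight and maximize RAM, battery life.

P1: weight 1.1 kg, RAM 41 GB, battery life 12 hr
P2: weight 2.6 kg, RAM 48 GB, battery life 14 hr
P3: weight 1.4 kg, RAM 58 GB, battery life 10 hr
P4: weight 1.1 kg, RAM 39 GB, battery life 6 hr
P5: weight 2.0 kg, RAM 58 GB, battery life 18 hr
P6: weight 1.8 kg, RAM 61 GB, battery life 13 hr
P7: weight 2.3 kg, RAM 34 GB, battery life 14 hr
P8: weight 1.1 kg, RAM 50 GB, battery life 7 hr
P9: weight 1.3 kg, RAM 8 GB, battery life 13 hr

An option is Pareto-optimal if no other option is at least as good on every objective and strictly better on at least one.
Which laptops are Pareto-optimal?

P1, P3, P5, P6, P8, P9

P1: not dominated.
P2: dominated by P5 (weight 2.0≤2.6, RAM 58≥48, battery life 18≥14).
P3: not dominated.
P4: dominated by P1 (weight 1.1≤1.1, RAM 41≥39, battery life 12≥6).
P5: not dominated (best battery life).
P6: not dominated (best RAM).
P7: dominated by P5 (weight 2.0≤2.3, RAM 58≥34, battery life 18≥14).
P8: not dominated.
P9: not dominated.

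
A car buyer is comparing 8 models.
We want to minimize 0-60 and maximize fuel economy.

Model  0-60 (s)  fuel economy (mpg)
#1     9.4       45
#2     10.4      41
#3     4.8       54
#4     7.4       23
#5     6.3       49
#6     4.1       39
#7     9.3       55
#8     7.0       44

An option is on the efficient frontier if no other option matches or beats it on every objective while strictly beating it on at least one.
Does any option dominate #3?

#1: worse on 0-60 (9.4 vs 4.8).
#2: worse on 0-60 (10.4 vs 4.8).
#4: worse on 0-60 (7.4 vs 4.8).
#5: worse on 0-60 (6.3 vs 4.8).
#6: worse on fuel economy (39 vs 54).
#7: worse on 0-60 (9.3 vs 4.8).
#8: worse on 0-60 (7.0 vs 4.8).
No option is at least as good as #3 on every objective and strictly better on one.

No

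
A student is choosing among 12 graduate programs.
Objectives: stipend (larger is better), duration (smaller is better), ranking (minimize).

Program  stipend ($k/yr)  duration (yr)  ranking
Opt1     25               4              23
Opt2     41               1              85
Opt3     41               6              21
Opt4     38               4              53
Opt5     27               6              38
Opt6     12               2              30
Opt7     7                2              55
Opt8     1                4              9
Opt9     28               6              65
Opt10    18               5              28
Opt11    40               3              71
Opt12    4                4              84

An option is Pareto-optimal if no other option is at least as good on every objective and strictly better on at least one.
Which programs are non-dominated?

Opt1, Opt2, Opt3, Opt4, Opt6, Opt8, Opt11

Opt1: not dominated.
Opt2: not dominated (best duration).
Opt3: not dominated.
Opt4: not dominated.
Opt5: dominated by Opt3 (stipend 41≥27, duration 6≤6, ranking 21≤38).
Opt6: not dominated.
Opt7: dominated by Opt6 (stipend 12≥7, duration 2≤2, ranking 30≤55).
Opt8: not dominated (best ranking).
Opt9: dominated by Opt3 (stipend 41≥28, duration 6≤6, ranking 21≤65).
Opt10: dominated by Opt1 (stipend 25≥18, duration 4≤5, ranking 23≤28).
Opt11: not dominated.
Opt12: dominated by Opt1 (stipend 25≥4, duration 4≤4, ranking 23≤84).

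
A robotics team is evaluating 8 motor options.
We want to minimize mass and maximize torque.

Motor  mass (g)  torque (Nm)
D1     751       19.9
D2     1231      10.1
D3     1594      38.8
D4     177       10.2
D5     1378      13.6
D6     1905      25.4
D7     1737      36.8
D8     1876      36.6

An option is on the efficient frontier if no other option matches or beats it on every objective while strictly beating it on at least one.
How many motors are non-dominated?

3

D1: not dominated.
D2: dominated by D1 (mass 751≤1231, torque 19.9≥10.1).
D3: not dominated (best torque).
D4: not dominated (best mass).
D5: dominated by D1 (mass 751≤1378, torque 19.9≥13.6).
D6: dominated by D3 (mass 1594≤1905, torque 38.8≥25.4).
D7: dominated by D3 (mass 1594≤1737, torque 38.8≥36.8).
D8: dominated by D3 (mass 1594≤1876, torque 38.8≥36.6).
Pareto-optimal: D1, D3, D4 → 3.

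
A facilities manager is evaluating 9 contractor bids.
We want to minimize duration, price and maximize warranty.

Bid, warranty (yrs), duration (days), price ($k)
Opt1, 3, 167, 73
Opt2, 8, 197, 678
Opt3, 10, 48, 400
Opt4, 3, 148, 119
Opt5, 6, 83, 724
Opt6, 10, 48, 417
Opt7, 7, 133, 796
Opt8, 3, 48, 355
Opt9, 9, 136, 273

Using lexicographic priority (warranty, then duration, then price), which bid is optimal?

Opt3

First maximize warranty: best is 10, kept {Opt3, Opt6}.
Then minimize duration: best is 48, kept {Opt3, Opt6}.
Then minimize price: best is 400, kept {Opt3}.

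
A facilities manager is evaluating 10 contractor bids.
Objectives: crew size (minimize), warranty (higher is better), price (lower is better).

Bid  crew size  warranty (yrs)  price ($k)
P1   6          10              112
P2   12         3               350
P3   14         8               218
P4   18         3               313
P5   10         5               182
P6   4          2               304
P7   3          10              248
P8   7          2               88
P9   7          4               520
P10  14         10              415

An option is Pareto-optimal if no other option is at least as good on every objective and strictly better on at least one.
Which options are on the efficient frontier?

P1, P7, P8

P1: not dominated.
P2: dominated by P1 (crew size 6≤12, warranty 10≥3, price 112≤350).
P3: dominated by P1 (crew size 6≤14, warranty 10≥8, price 112≤218).
P4: dominated by P1 (crew size 6≤18, warranty 10≥3, price 112≤313).
P5: dominated by P1 (crew size 6≤10, warranty 10≥5, price 112≤182).
P6: dominated by P7 (crew size 3≤4, warranty 10≥2, price 248≤304).
P7: not dominated (best crew size).
P8: not dominated (best price).
P9: dominated by P1 (crew size 6≤7, warranty 10≥4, price 112≤520).
P10: dominated by P1 (crew size 6≤14, warranty 10≥10, price 112≤415).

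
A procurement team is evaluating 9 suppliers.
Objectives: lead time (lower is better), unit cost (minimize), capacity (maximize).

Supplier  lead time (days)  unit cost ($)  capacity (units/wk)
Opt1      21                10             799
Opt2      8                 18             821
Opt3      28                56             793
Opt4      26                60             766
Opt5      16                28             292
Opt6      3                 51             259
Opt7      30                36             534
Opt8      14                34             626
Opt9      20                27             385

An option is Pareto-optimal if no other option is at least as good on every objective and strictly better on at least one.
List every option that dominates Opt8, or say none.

Opt2

Opt2: lead time 8≤14, unit cost 18≤34, capacity 821≥626 — dominates Opt8.
Others (Opt1, Opt3, Opt4, Opt5, Opt6, Opt7, Opt9) are each worse than Opt8 on at least one objective.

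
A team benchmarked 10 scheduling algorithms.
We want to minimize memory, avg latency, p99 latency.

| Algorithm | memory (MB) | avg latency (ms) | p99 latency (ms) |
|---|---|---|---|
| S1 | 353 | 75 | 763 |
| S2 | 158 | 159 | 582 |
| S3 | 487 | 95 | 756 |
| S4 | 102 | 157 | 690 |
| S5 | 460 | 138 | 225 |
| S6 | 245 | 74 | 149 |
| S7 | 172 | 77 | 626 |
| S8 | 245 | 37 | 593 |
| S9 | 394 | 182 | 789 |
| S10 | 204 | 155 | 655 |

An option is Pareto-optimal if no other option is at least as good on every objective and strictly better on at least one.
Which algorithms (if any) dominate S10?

S7

S7: memory 172≤204, avg latency 77≤155, p99 latency 626≤655 — dominates S10.
Others (S1, S2, S3, S4, S5, S6, S8, S9) are each worse than S10 on at least one objective.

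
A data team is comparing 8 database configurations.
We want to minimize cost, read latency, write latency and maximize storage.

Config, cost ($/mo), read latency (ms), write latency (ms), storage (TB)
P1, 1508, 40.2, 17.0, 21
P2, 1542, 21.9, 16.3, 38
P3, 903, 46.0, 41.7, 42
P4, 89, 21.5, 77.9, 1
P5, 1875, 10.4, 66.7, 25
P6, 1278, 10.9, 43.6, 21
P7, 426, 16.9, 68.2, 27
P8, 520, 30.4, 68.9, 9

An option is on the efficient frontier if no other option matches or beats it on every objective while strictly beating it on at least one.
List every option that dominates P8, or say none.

P7

P7: cost 426≤520, read latency 16.9≤30.4, write latency 68.2≤68.9, storage 27≥9 — dominates P8.
Others (P1, P2, P3, P4, P5, P6) are each worse than P8 on at least one objective.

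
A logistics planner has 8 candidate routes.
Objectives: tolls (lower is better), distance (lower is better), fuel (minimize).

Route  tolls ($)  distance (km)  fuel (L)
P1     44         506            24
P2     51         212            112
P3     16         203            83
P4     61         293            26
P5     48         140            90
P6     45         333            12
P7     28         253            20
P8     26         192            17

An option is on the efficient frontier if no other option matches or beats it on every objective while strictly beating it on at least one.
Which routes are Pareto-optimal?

P1: dominated by P7 (tolls 28≤44, distance 253≤506, fuel 20≤24).
P2: dominated by P3 (tolls 16≤51, distance 203≤212, fuel 83≤112).
P3: not dominated (best tolls).
P4: dominated by P7 (tolls 28≤61, distance 253≤293, fuel 20≤26).
P5: not dominated (best distance).
P6: not dominated (best fuel).
P7: dominated by P8 (tolls 26≤28, distance 192≤253, fuel 17≤20).
P8: not dominated.

P3, P5, P6, P8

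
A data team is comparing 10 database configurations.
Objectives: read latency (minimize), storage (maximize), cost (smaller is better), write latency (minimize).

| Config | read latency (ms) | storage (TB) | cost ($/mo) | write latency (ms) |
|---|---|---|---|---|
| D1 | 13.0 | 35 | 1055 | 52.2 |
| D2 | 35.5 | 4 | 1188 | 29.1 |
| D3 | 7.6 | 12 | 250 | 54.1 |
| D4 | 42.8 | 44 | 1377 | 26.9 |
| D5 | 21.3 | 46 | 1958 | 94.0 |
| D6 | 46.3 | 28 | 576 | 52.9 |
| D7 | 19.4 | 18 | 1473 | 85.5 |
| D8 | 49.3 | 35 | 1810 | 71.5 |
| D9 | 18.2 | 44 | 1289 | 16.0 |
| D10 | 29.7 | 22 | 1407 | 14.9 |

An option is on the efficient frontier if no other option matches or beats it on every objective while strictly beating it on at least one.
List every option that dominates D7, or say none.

D1: read latency 13.0≤19.4, storage 35≥18, cost 1055≤1473, write latency 52.2≤85.5 — dominates D7.
D9: read latency 18.2≤19.4, storage 44≥18, cost 1289≤1473, write latency 16.0≤85.5 — dominates D7.
Others (D2, D3, D4, D5, D6, D8, D10) are each worse than D7 on at least one objective.

D1, D9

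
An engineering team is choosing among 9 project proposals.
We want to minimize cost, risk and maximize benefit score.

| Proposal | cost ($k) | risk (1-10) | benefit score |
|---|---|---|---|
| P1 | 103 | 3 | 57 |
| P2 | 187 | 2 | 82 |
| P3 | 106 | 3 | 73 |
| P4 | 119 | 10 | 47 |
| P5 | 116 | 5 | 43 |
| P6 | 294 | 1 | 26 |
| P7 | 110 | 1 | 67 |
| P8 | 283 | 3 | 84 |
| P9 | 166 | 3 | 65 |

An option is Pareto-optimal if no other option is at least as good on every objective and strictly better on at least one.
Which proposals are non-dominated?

P1, P2, P3, P7, P8

P1: not dominated (best cost).
P2: not dominated.
P3: not dominated.
P4: dominated by P1 (cost 103≤119, risk 3≤10, benefit score 57≥47).
P5: dominated by P1 (cost 103≤116, risk 3≤5, benefit score 57≥43).
P6: dominated by P7 (cost 110≤294, risk 1≤1, benefit score 67≥26).
P7: not dominated.
P8: not dominated (best benefit score).
P9: dominated by P3 (cost 106≤166, risk 3≤3, benefit score 73≥65).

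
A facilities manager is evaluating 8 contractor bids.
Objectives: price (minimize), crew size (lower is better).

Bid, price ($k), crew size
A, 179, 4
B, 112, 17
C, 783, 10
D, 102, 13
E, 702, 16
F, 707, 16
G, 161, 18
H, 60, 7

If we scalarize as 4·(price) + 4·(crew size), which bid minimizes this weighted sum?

A: 4·179 + 4·4 = 732
B: 4·112 + 4·17 = 516
C: 4·783 + 4·10 = 3172
D: 4·102 + 4·13 = 460
E: 4·702 + 4·16 = 2872
F: 4·707 + 4·16 = 2892
G: 4·161 + 4·18 = 716
H: 4·60 + 4·7 = 268
Lowest: H at 268.

H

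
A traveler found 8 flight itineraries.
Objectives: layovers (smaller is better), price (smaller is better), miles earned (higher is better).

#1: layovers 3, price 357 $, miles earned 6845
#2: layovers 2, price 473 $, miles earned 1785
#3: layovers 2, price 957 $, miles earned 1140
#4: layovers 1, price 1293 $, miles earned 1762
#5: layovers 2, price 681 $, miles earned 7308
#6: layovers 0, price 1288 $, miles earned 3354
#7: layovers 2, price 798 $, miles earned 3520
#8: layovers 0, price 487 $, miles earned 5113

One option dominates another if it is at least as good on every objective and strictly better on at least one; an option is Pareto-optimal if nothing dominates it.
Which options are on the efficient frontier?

#1, #2, #5, #8

#1: not dominated (best price).
#2: not dominated.
#3: dominated by #2 (layovers 2≤2, price 473≤957, miles earned 1785≥1140).
#4: dominated by #6 (layovers 0≤1, price 1288≤1293, miles earned 3354≥1762).
#5: not dominated (best miles earned).
#6: dominated by #8 (layovers 0≤0, price 487≤1288, miles earned 5113≥3354).
#7: dominated by #5 (layovers 2≤2, price 681≤798, miles earned 7308≥3520).
#8: not dominated.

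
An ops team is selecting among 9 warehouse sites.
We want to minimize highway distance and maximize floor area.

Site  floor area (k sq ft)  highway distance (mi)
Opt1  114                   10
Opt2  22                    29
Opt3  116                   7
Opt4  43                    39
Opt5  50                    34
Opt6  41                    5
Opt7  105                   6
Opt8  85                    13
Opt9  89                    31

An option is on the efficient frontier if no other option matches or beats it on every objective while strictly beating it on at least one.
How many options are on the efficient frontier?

3

Opt1: dominated by Opt3 (floor area 116≥114, highway distance 7≤10).
Opt2: dominated by Opt1 (floor area 114≥22, highway distance 10≤29).
Opt3: not dominated (best floor area).
Opt4: dominated by Opt1 (floor area 114≥43, highway distance 10≤39).
Opt5: dominated by Opt1 (floor area 114≥50, highway distance 10≤34).
Opt6: not dominated (best highway distance).
Opt7: not dominated.
Opt8: dominated by Opt1 (floor area 114≥85, highway distance 10≤13).
Opt9: dominated by Opt1 (floor area 114≥89, highway distance 10≤31).
Pareto-optimal: Opt3, Opt6, Opt7 → 3.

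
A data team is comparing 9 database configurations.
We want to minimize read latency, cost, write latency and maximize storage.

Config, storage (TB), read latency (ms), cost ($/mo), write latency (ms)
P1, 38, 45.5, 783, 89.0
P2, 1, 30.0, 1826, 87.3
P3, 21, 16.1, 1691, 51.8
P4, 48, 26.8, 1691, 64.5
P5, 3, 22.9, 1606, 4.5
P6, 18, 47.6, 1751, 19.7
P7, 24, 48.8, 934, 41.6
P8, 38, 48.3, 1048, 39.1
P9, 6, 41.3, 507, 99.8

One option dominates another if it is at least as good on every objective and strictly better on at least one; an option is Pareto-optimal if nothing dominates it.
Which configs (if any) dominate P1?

P2: worse on storage (1 vs 38).
P3: worse on storage (21 vs 38).
P4: worse on cost (1691 vs 783).
P5: worse on storage (3 vs 38).
P6: worse on storage (18 vs 38).
P7: worse on storage (24 vs 38).
P8: worse on read latency (48.3 vs 45.5).
P9: worse on storage (6 vs 38).
No option dominates P1.

none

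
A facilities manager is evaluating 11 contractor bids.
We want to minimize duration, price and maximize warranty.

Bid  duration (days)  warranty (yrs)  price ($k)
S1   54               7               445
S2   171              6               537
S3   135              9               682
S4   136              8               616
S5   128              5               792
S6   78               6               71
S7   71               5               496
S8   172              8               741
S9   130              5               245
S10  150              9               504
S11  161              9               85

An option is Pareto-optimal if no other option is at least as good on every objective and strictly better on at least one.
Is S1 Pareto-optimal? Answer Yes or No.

Yes

S2: worse on duration (171 vs 54).
S3: worse on duration (135 vs 54).
S4: worse on duration (136 vs 54).
S5: worse on duration (128 vs 54).
S6: worse on duration (78 vs 54).
S7: worse on duration (71 vs 54).
S8: worse on duration (172 vs 54).
S9: worse on duration (130 vs 54).
S10: worse on duration (150 vs 54).
S11: worse on duration (161 vs 54).
No option is at least as good as S1 on every objective and strictly better on one.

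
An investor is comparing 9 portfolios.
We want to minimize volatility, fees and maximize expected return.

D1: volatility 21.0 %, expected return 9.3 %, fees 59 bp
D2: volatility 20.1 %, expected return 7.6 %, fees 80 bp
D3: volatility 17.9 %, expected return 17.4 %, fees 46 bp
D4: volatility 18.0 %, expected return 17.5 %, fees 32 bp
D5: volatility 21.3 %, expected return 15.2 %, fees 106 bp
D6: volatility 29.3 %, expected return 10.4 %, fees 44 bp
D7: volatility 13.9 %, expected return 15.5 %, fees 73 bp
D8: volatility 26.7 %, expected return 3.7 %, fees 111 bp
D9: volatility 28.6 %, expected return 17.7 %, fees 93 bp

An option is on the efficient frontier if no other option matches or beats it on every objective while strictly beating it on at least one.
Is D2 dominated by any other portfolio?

Yes

D3 vs D2: volatility 17.9≤20.1, expected return 17.4≥7.6, fees 46≤80 — D3 is at least as good on every objective and strictly better on at least one, so D3 dominates D2.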